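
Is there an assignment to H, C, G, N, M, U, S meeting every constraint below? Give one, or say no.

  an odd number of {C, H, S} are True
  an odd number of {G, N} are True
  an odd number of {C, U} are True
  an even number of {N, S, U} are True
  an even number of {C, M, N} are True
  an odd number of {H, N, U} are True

H = True, C = False, G = False, N = True, M = True, U = True, S = False

{C, H, S}: 1 true → odd ✓
{G, N}: 1 true → odd ✓
{C, U}: 1 true → odd ✓
{N, S, U}: 2 true → even ✓
{C, M, N}: 2 true → even ✓
{H, N, U}: 3 true → odd ✓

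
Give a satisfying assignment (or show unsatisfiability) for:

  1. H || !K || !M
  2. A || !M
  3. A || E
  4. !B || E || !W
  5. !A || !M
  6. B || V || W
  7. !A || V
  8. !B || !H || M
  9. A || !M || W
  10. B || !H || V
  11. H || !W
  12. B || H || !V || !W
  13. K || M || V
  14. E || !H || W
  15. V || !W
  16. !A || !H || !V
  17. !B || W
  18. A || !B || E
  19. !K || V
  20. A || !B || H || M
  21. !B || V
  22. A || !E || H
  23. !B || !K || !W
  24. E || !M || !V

K = True, E = True, B = False, M = False, A = False, V = True, H = True, W = False

Set K = True.
  then (!K || V) forces V = True.
Set E = True.
Try B = True:
  (!B || W) forces W = True.
  clause (!B || !K || !W) is falsified — backtrack.
So B = False.
Try M = True:
  (H || !K || !M) forces H = True.
  (A || !M) forces A = True.
  clause (!A || !M) is falsified — backtrack.
So M = False.
Set A = False.
  then (A || !E || H) forces H = True.
Set W = False.
All clauses satisfied.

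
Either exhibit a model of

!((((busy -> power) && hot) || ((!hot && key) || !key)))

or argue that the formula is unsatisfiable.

power = False, key = True, busy = True, hot = True

  !((((busy -> power) && hot) || ((!hot && key) || !key))) = True
    ((busy -> power) && hot) || ((!hot && key) || !key) = False
      (busy -> power) && hot = False
        busy -> power = False
      (!hot && key) || !key = False
        !hot && key = False
          !hot = False
        !key = False
The formula evaluates to True.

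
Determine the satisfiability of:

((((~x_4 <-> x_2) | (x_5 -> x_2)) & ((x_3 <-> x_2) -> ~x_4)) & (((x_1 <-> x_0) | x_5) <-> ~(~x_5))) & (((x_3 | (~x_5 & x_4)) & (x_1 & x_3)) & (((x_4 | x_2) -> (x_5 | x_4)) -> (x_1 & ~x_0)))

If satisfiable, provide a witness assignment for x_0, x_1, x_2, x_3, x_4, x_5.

x_0=F, x_1=T, x_2=T, x_3=T, x_4=F, x_5=T

  (((~x_4 <-> x_2) | (x_5 -> x_2)) & ((x_3 <-> x_2) -> ~x_4)) & (((x_1 <-> x_0) | x_5) <-> ~(~x_5)) = True
    ((~x_4 <-> x_2) | (x_5 -> x_2)) & ((x_3 <-> x_2) -> ~x_4) = True
      (~x_4 <-> x_2) | (x_5 -> x_2) = True
        ~x_4 <-> x_2 = True
          ~x_4 = True
        x_5 -> x_2 = True
      (x_3 <-> x_2) -> ~x_4 = True
        x_3 <-> x_2 = True
        ~x_4 = True
    ((x_1 <-> x_0) | x_5) <-> ~(~x_5) = True
      (x_1 <-> x_0) | x_5 = True
        x_1 <-> x_0 = False
      ~(~x_5) = True
        ~x_5 = False
  ((x_3 | (~x_5 & x_4)) & (x_1 & x_3)) & (((x_4 | x_2) -> (x_5 | x_4)) -> (x_1 & ~x_0)) = True
    (x_3 | (~x_5 & x_4)) & (x_1 & x_3) = True
      x_3 | (~x_5 & x_4) = True
        ~x_5 & x_4 = False
          ~x_5 = False
      x_1 & x_3 = True
    ((x_4 | x_2) -> (x_5 | x_4)) -> (x_1 & ~x_0) = True
      (x_4 | x_2) -> (x_5 | x_4) = True
        x_4 | x_2 = True
        x_5 | x_4 = True
      x_1 & ~x_0 = True
        ~x_0 = True
Both conjuncts True, so the formula holds.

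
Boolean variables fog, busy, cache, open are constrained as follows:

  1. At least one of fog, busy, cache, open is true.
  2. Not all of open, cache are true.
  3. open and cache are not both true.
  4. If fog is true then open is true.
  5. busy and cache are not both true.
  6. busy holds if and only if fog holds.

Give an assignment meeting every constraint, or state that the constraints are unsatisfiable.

fog=F, busy=F, cache=F, open=T

  (1) {fog, busy, cache, open}: 1 true — at least one ✓
  (2) {open, cache}: 1/2 true — not all ✓
  (3) open=T, cache=F — not both ✓
  (4) fog=F ⇒ open: vacuous ✓
  (5) busy=F, cache=F — not both ✓
  (6) busy=F, fog=F — same ✓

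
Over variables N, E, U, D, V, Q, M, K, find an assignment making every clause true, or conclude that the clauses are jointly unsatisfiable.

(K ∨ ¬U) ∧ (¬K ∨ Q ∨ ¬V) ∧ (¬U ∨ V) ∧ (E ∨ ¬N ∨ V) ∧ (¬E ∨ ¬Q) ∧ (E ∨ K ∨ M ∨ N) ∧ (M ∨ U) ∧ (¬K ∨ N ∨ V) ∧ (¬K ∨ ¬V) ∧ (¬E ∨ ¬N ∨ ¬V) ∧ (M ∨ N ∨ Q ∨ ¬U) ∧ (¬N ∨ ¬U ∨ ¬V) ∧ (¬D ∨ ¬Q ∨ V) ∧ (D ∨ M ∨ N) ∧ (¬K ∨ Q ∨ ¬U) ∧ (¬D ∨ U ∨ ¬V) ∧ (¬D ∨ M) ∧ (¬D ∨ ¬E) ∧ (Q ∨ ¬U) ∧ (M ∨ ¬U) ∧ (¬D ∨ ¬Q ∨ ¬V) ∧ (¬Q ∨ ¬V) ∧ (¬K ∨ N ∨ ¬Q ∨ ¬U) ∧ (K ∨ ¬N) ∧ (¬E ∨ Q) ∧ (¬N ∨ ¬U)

N = False, E = False, U = False, D = False, V = False, Q = True, M = True, K = False

Set N = False.
Try E = True:
  (¬E ∨ ¬Q) forces Q = False.
  clause (¬E ∨ Q) is falsified — backtrack.
So E = False.
Try U = True:
  (K ∨ ¬U) forces K = True.
  (¬U ∨ V) forces V = True.
  clause (¬K ∨ ¬V) is falsified — backtrack.
So U = False.
  then (M ∨ U) forces M = True.
Set D = False.
Set V = False.
  then (¬K ∨ N ∨ V) forces K = False.
Set Q = True.
All clauses satisfied.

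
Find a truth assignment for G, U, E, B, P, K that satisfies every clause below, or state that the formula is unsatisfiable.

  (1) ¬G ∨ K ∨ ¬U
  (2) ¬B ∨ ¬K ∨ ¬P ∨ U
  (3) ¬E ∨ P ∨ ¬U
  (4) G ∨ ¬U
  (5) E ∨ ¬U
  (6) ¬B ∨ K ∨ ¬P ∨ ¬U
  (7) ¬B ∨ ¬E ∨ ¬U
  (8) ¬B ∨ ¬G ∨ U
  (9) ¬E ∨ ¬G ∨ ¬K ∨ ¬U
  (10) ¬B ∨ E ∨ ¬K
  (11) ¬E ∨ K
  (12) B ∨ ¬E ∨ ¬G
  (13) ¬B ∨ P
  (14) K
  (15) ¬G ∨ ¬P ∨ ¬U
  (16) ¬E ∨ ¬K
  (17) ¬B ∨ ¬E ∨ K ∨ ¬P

G = True, U = False, E = False, B = False, P = True, K = True

Unit clause (K) forces K = True.
In (¬E ∨ ¬K) only ¬E is left, so E = False.
In (E ∨ ¬U) only ¬U is left, so U = False.
In (¬B ∨ E ∨ ¬K) only ¬B is left, so B = False.
Set G = True.
Set P = True.
All clauses satisfied.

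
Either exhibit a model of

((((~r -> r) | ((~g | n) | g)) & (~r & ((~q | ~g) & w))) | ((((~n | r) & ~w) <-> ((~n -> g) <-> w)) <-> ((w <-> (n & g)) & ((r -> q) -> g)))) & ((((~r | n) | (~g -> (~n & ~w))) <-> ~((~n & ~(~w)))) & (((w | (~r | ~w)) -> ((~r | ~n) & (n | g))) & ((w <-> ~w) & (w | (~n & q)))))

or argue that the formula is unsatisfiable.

The conjunct w <-> ~w is unsatisfiable on its own:
  w=F: evaluates to False.
  w=T: evaluates to False.
So the whole conjunction is unsatisfiable.

Unsatisfiable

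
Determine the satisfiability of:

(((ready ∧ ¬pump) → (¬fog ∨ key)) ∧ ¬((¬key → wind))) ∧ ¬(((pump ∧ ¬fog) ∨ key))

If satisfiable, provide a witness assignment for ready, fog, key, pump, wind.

ready = False, fog = True, key = False, pump = True, wind = False

  ((ready ∧ ¬pump) → (¬fog ∨ key)) ∧ ¬((¬key → wind)) = True
    (ready ∧ ¬pump) → (¬fog ∨ key) = True
      ready ∧ ¬pump = False
        ¬pump = False
      ¬fog ∨ key = False
        ¬fog = False
    ¬((¬key → wind)) = True
      ¬key → wind = False
        ¬key = True
  ¬(((pump ∧ ¬fog) ∨ key)) = True
    (pump ∧ ¬fog) ∨ key = False
      pump ∧ ¬fog = False
        ¬fog = False
Both conjuncts True, so the formula holds.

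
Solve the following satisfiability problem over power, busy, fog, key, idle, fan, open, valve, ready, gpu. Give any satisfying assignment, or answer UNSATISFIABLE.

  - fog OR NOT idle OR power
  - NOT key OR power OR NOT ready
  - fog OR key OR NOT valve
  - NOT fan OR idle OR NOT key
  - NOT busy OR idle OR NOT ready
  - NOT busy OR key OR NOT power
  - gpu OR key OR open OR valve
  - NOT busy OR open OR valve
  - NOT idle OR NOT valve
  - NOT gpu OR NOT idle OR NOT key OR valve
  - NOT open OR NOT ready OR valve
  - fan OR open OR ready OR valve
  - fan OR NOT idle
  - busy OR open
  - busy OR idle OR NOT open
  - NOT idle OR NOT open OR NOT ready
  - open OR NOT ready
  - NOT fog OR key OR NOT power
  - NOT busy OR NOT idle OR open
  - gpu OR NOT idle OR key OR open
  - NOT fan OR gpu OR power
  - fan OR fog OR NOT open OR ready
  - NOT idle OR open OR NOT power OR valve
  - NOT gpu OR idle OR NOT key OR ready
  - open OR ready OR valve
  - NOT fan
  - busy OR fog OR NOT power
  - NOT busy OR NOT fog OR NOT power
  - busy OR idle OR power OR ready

power: False; busy: True; fog: True; key: False; idle: False; fan: False; open: True; valve: True; ready: False; gpu: False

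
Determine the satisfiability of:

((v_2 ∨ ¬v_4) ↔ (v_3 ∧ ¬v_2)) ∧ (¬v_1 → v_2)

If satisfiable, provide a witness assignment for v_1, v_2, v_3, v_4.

v_1 = True, v_2 = False, v_3 = True, v_4 = False

  (v_2 ∨ ¬v_4) ↔ (v_3 ∧ ¬v_2) = True
    v_2 ∨ ¬v_4 = True
      ¬v_4 = True
    v_3 ∧ ¬v_2 = True
      ¬v_2 = True
  ¬v_1 → v_2 = True
    ¬v_1 = False
Both conjuncts True, so the formula holds.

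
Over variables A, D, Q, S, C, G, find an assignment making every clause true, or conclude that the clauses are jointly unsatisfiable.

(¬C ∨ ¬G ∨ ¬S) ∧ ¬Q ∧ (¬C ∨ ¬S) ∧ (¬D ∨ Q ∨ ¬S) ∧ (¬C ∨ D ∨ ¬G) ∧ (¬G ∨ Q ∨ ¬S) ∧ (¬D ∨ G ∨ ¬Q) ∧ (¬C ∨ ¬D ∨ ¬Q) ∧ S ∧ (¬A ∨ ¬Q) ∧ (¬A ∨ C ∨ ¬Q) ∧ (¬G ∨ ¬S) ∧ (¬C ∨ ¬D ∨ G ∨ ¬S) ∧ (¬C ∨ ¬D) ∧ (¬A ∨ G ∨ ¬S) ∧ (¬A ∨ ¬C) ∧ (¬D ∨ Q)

Unit clause (¬Q) forces Q = False.
Unit clause (S) forces S = True.
In (¬G ∨ ¬S) only ¬G is left, so G = False.
In (¬A ∨ G ∨ ¬S) only ¬A is left, so A = False.
In (¬D ∨ Q) only ¬D is left, so D = False.
In (¬C ∨ ¬S) only ¬C is left, so C = False.
All clauses satisfied.

A = False; D = False; Q = False; S = True; C = False; G = False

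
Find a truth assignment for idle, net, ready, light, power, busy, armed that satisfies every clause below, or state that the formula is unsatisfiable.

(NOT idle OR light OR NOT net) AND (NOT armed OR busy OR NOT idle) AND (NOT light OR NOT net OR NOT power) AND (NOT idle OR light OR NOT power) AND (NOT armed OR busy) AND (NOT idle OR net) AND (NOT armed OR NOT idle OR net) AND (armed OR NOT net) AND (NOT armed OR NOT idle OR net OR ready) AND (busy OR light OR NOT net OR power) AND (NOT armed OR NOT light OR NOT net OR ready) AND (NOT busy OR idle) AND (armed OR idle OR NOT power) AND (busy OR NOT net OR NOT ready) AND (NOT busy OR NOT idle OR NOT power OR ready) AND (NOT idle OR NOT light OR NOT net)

Set idle = False.
  then (NOT busy OR idle) forces busy = False.
  then (NOT armed OR busy) forces armed = False.
  then (armed OR NOT net) forces net = False.
  then (armed OR idle OR NOT power) forces power = False.
Set ready = True.
Set light = False.
All clauses satisfied.

idle: False, net: False, ready: True, light: False, power: False, busy: False, armed: False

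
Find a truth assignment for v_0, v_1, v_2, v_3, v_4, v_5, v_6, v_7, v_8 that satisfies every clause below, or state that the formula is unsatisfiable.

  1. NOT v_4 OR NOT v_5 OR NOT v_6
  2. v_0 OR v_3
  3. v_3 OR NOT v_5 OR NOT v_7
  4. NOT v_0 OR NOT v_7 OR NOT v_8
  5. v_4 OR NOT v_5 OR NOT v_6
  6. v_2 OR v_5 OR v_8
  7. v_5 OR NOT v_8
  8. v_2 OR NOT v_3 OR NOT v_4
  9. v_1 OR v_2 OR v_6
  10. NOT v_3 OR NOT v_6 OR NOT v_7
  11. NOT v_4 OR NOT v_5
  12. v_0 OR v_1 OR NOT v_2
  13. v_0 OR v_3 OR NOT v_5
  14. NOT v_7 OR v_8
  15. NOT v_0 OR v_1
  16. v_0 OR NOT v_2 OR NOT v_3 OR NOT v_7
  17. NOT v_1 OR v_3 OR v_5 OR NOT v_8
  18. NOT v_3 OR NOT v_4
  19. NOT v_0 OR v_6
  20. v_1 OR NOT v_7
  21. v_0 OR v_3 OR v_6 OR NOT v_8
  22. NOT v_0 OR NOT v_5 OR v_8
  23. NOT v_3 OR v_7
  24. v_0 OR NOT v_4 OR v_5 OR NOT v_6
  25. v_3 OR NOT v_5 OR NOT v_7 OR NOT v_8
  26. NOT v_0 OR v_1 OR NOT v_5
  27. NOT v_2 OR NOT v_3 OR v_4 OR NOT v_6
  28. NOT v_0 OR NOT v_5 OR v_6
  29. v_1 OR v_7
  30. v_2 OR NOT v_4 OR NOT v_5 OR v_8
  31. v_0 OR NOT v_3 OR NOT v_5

Set v_0 = True.
  then (NOT v_0 OR v_1) forces v_1 = True.
  then (NOT v_0 OR v_6) forces v_6 = True.
Set v_2 = True.
Set v_3 = False.
Set v_4 = False.
  then (v_4 OR NOT v_5 OR NOT v_6) forces v_5 = False.
  then (v_5 OR NOT v_8) forces v_8 = False.
  then (NOT v_7 OR v_8) forces v_7 = False.
All clauses satisfied.

v_0 = True; v_1 = True; v_2 = True; v_3 = False; v_4 = False; v_5 = False; v_6 = True; v_7 = False; v_8 = False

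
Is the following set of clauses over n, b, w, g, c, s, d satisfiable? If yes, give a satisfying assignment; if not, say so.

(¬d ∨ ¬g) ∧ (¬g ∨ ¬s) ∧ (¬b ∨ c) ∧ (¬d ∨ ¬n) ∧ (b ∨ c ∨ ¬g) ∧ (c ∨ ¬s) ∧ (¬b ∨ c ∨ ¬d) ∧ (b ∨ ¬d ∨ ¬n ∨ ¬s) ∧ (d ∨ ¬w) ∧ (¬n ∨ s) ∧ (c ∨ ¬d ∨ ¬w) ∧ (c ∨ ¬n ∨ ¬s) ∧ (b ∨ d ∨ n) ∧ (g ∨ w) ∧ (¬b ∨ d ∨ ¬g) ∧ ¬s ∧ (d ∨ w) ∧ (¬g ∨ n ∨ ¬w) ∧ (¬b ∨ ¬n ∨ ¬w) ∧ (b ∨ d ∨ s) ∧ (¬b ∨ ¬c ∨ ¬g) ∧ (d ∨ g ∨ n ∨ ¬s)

Unit clause (¬s) forces s = False.
In (¬n ∨ s) only ¬n is left, so n = False.
Set b = False.
  then (b ∨ d ∨ n) forces d = True.
  then (¬d ∨ ¬g) forces g = False.
  then (g ∨ w) forces w = True.
  then (c ∨ ¬d ∨ ¬w) forces c = True.
All clauses satisfied.

n: False, b: False, w: True, g: False, c: True, s: False, d: True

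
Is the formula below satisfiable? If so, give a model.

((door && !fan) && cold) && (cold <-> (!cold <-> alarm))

fan=F, alarm=F, door=T, cold=T

  (door && !fan) && cold = True
    door && !fan = True
      !fan = True
  cold <-> (!cold <-> alarm) = True
    !cold <-> alarm = True
      !cold = False
Both conjuncts True, so the formula holds.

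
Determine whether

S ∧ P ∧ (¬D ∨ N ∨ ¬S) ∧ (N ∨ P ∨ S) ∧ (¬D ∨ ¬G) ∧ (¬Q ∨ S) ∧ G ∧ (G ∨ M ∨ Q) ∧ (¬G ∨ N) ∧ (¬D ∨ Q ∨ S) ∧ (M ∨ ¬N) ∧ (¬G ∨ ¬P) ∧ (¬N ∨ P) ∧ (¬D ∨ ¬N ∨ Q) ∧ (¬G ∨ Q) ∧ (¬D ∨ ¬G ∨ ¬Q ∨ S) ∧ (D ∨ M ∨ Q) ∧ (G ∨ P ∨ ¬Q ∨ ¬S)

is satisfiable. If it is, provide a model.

The formula is unsatisfiable.

Case P = True:
  (S) forces S = True.
  (G) forces G = True.
  Clause (¬G ∨ ¬P) is falsified — contradiction.
Case P = False:
  Clause (P) is falsified — contradiction.
Both cases fail, so the formula is unsatisfiable.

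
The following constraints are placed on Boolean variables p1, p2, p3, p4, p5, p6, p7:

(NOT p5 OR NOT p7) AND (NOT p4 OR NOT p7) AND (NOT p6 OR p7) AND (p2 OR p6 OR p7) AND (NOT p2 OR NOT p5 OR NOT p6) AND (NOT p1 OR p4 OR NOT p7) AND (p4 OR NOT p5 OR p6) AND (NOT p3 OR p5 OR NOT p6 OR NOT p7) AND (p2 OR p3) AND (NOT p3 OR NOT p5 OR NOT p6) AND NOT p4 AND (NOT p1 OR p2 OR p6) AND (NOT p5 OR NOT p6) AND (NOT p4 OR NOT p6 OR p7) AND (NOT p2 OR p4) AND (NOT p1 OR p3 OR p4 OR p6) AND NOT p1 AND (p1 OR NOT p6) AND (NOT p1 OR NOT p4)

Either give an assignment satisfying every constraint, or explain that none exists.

Unit clause (NOT p4) forces p4 = False.
In (NOT p2 OR p4) only NOT p2 is left, so p2 = False.
Unit clause (NOT p1) forces p1 = False.
In (p1 OR NOT p6) only NOT p6 is left, so p6 = False.
In (p2 OR p6 OR p7) only p7 is left, so p7 = True.
In (p4 OR NOT p5 OR p6) only NOT p5 is left, so p5 = False.
In (p2 OR p3) only p3 is left, so p3 = True.
All clauses satisfied.

p1 = False, p2 = False, p3 = True, p4 = False, p5 = False, p6 = False, p7 = True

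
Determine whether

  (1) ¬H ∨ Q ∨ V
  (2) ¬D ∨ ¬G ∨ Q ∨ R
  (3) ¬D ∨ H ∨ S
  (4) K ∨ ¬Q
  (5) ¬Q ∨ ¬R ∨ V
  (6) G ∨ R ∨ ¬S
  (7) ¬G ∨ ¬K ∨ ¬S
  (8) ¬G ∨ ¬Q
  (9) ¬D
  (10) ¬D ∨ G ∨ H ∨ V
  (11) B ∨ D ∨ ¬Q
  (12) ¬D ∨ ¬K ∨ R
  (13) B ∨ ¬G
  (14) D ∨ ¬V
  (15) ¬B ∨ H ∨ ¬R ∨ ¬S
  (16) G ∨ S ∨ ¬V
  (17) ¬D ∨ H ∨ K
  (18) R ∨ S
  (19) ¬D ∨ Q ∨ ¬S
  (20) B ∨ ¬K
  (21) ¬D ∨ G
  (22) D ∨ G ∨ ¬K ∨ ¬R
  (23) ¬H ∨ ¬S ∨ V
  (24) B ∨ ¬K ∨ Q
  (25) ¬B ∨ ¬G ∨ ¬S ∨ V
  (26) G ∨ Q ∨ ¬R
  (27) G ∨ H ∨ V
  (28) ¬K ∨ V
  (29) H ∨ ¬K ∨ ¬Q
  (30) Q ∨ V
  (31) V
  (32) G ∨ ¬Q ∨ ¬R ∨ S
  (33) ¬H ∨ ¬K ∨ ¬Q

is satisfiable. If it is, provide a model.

Case D = True:
  Clause (¬D) is falsified — contradiction.
Case D = False:
  (D ∨ ¬V) forces V = False.
  Clause (V) is falsified — contradiction.
Both cases fail, so the formula is unsatisfiable.

Unsatisfiable — no assignment works.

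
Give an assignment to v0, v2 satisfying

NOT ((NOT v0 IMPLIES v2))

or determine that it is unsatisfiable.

v0 = False, v2 = False

  NOT ((NOT v0 IMPLIES v2)) = True
    NOT v0 IMPLIES v2 = False
      NOT v0 = True
The formula evaluates to True.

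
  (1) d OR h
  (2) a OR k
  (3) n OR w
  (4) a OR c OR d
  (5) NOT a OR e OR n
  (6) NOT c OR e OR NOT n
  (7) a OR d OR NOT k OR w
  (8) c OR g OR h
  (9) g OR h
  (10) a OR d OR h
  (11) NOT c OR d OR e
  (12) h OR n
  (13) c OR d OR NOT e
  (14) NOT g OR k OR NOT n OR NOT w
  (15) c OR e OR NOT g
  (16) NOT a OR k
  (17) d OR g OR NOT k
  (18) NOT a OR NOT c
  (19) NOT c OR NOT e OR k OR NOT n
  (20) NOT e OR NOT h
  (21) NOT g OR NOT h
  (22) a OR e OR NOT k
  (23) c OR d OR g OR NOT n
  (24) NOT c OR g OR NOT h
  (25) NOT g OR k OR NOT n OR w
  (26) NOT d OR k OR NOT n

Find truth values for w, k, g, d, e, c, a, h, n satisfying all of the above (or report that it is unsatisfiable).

Set w = False.
  then (n OR w) forces n = True.
Set k = True.
Set g = False.
  then (g OR h) forces h = True.
  then (d OR g OR NOT k) forces d = True.
  then (NOT e OR NOT h) forces e = False.
  then (a OR e OR NOT k) forces a = True.
  then (NOT c OR g OR NOT h) forces c = False.
All clauses satisfied.

w: False, k: True, g: False, d: True, e: False, c: False, a: True, h: True, n: True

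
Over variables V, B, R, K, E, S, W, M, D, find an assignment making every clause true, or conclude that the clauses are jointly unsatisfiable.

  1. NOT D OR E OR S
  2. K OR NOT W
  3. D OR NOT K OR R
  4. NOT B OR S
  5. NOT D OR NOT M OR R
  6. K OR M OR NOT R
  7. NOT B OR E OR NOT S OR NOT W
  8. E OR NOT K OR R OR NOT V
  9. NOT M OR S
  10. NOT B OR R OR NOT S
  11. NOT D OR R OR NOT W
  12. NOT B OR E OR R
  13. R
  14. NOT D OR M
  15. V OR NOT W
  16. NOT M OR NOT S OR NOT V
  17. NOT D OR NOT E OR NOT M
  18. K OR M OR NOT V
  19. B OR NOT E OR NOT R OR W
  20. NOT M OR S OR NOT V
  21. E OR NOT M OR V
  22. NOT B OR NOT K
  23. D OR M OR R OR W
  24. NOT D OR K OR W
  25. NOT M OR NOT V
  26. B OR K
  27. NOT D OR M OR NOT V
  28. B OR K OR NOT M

Unit clause (R) forces R = True.
Set V = True.
  then (NOT M OR NOT V) forces M = False.
  then (NOT D OR M OR NOT V) forces D = False.
  then (K OR M OR NOT R) forces K = True.
  then (NOT B OR NOT K) forces B = False.
Set E = False.
Set S = True.
Set W = False.
All clauses satisfied.

V: True, B: False, R: True, K: True, E: False, S: True, W: False, M: False, D: False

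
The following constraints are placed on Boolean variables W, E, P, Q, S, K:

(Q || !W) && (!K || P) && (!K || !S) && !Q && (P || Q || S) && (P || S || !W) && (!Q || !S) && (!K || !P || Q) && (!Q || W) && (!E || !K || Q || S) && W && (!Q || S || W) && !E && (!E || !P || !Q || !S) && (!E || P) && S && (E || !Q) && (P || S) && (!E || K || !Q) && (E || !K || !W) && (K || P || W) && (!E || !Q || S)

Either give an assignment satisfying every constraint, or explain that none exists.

Unsatisfiable — no assignment works.

Case W = True:
  (Q || !W) forces Q = True.
  Clause (!Q) is falsified — contradiction.
Case W = False:
  Clause (W) is falsified — contradiction.
Both cases fail, so the formula is unsatisfiable.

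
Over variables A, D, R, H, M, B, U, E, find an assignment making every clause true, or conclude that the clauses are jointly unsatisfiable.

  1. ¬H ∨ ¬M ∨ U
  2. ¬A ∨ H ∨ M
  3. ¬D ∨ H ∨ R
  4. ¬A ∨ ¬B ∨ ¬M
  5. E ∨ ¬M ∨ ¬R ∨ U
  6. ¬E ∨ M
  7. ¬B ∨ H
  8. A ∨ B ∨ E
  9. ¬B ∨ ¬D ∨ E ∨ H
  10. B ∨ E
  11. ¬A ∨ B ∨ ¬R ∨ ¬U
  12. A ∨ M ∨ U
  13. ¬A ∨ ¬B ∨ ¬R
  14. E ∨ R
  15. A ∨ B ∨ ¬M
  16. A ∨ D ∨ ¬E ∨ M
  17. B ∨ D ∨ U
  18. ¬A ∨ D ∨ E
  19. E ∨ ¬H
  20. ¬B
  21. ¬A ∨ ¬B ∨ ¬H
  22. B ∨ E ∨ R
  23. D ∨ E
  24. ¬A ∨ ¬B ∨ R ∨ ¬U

Unit clause (¬B) forces B = False.
In (B ∨ E) only E is left, so E = True.
In (¬E ∨ M) only M is left, so M = True.
In (A ∨ B ∨ ¬M) only A is left, so A = True.
Set D = False.
  then (B ∨ D ∨ U) forces U = True.
  then (¬A ∨ B ∨ ¬R ∨ ¬U) forces R = False.
Set H = True.
All clauses satisfied.

A=T, D=F, R=F, H=T, M=T, B=F, U=T, E=T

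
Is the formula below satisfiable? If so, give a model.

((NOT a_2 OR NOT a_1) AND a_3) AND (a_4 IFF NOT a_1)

a_1 = False, a_2 = False, a_3 = True, a_4 = True

  (NOT a_2 OR NOT a_1) AND a_3 = True
    NOT a_2 OR NOT a_1 = True
      NOT a_2 = True
      NOT a_1 = True
  a_4 IFF NOT a_1 = True
    NOT a_1 = True
Both conjuncts True, so the formula holds.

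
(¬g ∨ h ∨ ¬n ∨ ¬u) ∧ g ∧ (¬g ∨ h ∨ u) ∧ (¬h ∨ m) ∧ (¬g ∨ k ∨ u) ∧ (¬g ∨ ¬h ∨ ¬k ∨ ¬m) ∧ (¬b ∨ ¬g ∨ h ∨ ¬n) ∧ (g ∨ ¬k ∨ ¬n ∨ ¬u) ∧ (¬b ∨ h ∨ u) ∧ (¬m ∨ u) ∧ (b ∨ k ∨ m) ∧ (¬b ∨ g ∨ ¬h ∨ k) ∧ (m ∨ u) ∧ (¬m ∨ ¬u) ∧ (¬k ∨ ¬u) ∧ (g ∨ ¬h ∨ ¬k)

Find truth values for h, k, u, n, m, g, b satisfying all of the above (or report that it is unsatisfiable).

h = False, k = False, u = True, n = False, m = False, g = True, b = True

Unit clause (g) forces g = True.
Try h = True:
  (¬h ∨ m) forces m = True.
  (¬g ∨ ¬h ∨ ¬k ∨ ¬m) forces k = False.
  (¬g ∨ k ∨ u) forces u = True.
  clause (¬m ∨ ¬u) is falsified — backtrack.
So h = False.
  then (¬g ∨ h ∨ u) forces u = True.
  then (¬m ∨ ¬u) forces m = False.
  then (¬k ∨ ¬u) forces k = False.
  then (¬g ∨ h ∨ ¬n ∨ ¬u) forces n = False.
  then (b ∨ k ∨ m) forces b = True.
All clauses satisfied.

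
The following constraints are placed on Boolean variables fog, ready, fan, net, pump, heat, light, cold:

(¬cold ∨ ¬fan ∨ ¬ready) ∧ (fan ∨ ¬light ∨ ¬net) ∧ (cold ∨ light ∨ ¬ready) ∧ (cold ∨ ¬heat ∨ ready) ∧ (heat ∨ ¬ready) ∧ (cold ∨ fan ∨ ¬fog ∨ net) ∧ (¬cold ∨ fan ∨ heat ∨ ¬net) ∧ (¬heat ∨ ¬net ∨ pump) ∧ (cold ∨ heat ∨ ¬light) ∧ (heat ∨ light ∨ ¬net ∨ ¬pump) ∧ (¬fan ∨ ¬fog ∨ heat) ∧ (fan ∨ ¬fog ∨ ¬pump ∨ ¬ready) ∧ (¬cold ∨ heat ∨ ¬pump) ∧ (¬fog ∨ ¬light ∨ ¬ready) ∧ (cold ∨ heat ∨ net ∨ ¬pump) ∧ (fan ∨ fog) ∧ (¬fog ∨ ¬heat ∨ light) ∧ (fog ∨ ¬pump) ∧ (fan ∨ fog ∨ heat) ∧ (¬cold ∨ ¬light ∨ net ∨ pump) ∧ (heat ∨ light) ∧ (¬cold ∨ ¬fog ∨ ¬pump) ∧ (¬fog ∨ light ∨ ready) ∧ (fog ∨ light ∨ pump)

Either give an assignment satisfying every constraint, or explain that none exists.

Set fog = False.
  then (fan ∨ fog) forces fan = True.
  then (fog ∨ ¬pump) forces pump = False.
  then (fog ∨ light ∨ pump) forces light = True.
Set ready = True.
  then (¬cold ∨ ¬fan ∨ ¬ready) forces cold = False.
  then (heat ∨ ¬ready) forces heat = True.
  then (¬heat ∨ ¬net ∨ pump) forces net = False.
All clauses satisfied.

fog: False, ready: True, fan: True, net: False, pump: False, heat: True, light: True, cold: False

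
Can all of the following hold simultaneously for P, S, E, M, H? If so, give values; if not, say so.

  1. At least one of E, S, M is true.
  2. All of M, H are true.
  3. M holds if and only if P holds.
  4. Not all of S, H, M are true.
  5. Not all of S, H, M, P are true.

P = True, S = False, E = True, M = True, H = True

  (1) {E, S, M}: 2 true — at least one ✓
  (2) {M, H}: all 2 true ✓
  (3) M=T, P=T — same ✓
  (4) {S, H, M}: 2/3 true — not all ✓
  (5) {S, H, M, P}: 3/4 true — not all ✓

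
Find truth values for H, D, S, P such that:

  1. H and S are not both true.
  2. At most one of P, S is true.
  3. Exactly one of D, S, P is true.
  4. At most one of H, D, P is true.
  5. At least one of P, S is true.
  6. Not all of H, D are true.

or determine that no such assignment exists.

H=F; D=F; S=F; P=T

  (1) H=F, S=F — not both ✓
  (2) {P, S}: 1 true — at most one ✓
  (3) {D, S, P}: 1 true — exactly one ✓
  (4) {H, D, P}: 1 true — at most one ✓
  (5) {P, S}: 1 true — at least one ✓
  (6) {H, D}: 0/2 true — not all ✓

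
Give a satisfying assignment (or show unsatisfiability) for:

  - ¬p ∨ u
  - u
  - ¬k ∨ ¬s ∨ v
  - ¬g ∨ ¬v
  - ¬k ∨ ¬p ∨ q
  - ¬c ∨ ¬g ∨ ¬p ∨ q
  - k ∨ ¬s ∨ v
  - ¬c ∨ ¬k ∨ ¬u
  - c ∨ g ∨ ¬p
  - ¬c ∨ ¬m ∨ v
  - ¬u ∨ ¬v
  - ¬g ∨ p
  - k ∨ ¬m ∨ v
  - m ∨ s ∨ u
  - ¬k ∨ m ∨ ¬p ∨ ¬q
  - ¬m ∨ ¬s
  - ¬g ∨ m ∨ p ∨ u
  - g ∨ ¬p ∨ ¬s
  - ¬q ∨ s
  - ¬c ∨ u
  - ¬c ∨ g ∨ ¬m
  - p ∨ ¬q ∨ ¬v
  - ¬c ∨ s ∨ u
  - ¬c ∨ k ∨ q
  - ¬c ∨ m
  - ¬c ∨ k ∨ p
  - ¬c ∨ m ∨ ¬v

Unit clause (u) forces u = True.
In (¬u ∨ ¬v) only ¬v is left, so v = False.
Set q = False.
Set g = False.
Set k = True.
  then (¬k ∨ ¬s ∨ v) forces s = False.
  then (¬k ∨ ¬p ∨ q) forces p = False.
  then (¬c ∨ ¬k ∨ ¬u) forces c = False.
Set m = False.
All clauses satisfied.

q = False, g = False, k = True, c = False, p = False, u = True, m = False, s = False, v = False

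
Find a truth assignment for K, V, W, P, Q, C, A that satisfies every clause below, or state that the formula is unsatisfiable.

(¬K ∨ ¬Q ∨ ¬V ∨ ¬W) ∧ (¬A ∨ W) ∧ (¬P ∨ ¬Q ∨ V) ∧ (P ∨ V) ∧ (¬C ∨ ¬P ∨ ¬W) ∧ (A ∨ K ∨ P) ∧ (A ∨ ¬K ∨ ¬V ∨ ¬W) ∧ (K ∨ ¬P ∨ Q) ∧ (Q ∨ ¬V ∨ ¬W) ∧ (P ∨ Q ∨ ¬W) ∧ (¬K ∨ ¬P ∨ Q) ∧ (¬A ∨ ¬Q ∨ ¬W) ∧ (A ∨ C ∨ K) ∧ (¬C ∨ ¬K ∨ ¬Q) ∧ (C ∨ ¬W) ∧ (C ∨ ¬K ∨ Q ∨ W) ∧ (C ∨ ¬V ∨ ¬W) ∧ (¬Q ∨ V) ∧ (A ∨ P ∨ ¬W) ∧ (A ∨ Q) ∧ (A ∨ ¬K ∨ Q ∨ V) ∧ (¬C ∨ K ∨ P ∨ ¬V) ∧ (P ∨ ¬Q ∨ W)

K = False, V = True, W = False, P = True, Q = True, C = True, A = False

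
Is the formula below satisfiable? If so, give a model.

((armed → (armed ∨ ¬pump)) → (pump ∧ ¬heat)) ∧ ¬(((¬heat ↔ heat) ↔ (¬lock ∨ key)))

key = True, pump = True, lock = False, heat = False, armed = False

  (armed → (armed ∨ ¬pump)) → (pump ∧ ¬heat) = True
    armed → (armed ∨ ¬pump) = True
      armed ∨ ¬pump = False
        ¬pump = False
    pump ∧ ¬heat = True
      ¬heat = True
  ¬(((¬heat ↔ heat) ↔ (¬lock ∨ key))) = True
    (¬heat ↔ heat) ↔ (¬lock ∨ key) = False
      ¬heat ↔ heat = False
        ¬heat = True
      ¬lock ∨ key = True
        ¬lock = True
Both conjuncts True, so the formula holds.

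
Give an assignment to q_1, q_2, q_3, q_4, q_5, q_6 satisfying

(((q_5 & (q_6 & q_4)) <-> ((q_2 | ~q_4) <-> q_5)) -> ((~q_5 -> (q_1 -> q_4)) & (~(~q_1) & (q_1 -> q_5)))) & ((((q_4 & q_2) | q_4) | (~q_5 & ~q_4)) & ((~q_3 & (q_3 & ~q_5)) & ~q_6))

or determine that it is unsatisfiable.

Case q_3 = True: the conjunct ~q_3 is False.
Case q_3 = False: the conjunct q_3 is False.
Both cases fail — unsatisfiable.

The formula is unsatisfiable.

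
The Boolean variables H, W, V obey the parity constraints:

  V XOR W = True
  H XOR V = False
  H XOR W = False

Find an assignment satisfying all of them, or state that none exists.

UNSATISFIABLE

Adding constraints 1, 2, 3 mod 2: every variable appears an even number of times on the left, so the left side is 0.
But the right sides sum to 1 (mod 2). 0 ≠ 1 — the system is inconsistent.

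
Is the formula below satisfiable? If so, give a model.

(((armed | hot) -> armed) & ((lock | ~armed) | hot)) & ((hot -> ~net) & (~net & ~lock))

net = False, hot = False, armed = False, lock = False

  ((armed | hot) -> armed) & ((lock | ~armed) | hot) = True
    (armed | hot) -> armed = True
      armed | hot = False
    (lock | ~armed) | hot = True
      lock | ~armed = True
        ~armed = True
  (hot -> ~net) & (~net & ~lock) = True
    hot -> ~net = True
      ~net = True
    ~net & ~lock = True
      ~net = True
      ~lock = True
Both conjuncts True, so the formula holds.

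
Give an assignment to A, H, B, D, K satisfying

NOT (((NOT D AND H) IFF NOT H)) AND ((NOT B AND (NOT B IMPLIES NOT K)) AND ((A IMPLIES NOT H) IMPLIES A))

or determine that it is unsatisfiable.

A=T, H=T, B=F, D=F, K=F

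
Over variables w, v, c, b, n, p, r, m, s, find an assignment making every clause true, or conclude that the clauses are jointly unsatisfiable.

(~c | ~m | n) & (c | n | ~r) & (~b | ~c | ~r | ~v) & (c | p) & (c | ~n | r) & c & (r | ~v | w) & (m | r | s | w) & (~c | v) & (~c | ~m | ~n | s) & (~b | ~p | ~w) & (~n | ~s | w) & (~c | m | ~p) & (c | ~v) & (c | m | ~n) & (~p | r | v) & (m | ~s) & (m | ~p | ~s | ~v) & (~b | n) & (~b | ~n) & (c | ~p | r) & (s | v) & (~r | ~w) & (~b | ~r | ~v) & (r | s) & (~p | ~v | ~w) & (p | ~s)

w=F, v=T, c=T, b=F, n=F, p=F, r=T, m=F, s=F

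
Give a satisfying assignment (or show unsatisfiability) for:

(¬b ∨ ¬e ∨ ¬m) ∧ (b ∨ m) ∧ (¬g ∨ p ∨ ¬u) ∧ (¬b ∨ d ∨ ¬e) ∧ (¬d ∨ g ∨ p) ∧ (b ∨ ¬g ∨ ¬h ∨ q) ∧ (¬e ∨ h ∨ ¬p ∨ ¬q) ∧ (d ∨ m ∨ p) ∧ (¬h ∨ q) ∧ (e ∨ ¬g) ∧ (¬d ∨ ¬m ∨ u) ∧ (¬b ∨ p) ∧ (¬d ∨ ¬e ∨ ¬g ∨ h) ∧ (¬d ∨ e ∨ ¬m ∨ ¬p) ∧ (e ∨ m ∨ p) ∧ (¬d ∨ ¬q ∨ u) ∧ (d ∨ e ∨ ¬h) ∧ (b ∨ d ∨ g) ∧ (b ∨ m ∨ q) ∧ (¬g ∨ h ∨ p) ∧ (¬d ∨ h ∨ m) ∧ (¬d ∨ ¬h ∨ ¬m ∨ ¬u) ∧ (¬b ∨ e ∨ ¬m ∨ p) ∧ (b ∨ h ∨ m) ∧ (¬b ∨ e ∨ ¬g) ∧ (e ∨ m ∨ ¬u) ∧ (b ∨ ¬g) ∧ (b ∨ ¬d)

Try p = False:
  (¬b ∨ p) forces b = False.
  (b ∨ m) forces m = True.
  (b ∨ ¬g) forces g = False.
  (¬d ∨ g ∨ p) forces d = False.
  clause (b ∨ d ∨ g) is falsified — backtrack.
So p = True.
Set u = True.
Set h = False.
Set b = True.
Set m = True.
  then (¬b ∨ ¬e ∨ ¬m) forces e = False.
  then (e ∨ ¬g) forces g = False.
  then (¬d ∨ e ∨ ¬m ∨ ¬p) forces d = False.
Set q = False.
All clauses satisfied.

p = True; u = True; h = False; b = True; m = True; q = False; g = False; d = False; e = False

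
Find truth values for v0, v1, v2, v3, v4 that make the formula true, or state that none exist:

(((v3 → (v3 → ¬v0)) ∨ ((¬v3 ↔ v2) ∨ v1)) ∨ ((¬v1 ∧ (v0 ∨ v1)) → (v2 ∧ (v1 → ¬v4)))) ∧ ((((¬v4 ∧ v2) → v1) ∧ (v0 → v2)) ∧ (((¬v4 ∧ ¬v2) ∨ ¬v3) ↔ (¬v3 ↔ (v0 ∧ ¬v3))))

v0: True; v1: True; v2: True; v3: False; v4: False

  ((v3 → (v3 → ¬v0)) ∨ ((¬v3 ↔ v2) ∨ v1)) ∨ ((¬v1 ∧ (v0 ∨ v1)) → (v2 ∧ (v1 → ¬v4))) = True
    (v3 → (v3 → ¬v0)) ∨ ((¬v3 ↔ v2) ∨ v1) = True
      v3 → (v3 → ¬v0) = True
        v3 → ¬v0 = True
          ¬v0 = False
      (¬v3 ↔ v2) ∨ v1 = True
        ¬v3 ↔ v2 = True
          ¬v3 = True
    (¬v1 ∧ (v0 ∨ v1)) → (v2 ∧ (v1 → ¬v4)) = True
      ¬v1 ∧ (v0 ∨ v1) = False
        ¬v1 = False
        v0 ∨ v1 = True
      v2 ∧ (v1 → ¬v4) = True
        v1 → ¬v4 = True
          ¬v4 = True
  (((¬v4 ∧ v2) → v1) ∧ (v0 → v2)) ∧ (((¬v4 ∧ ¬v2) ∨ ¬v3) ↔ (¬v3 ↔ (v0 ∧ ¬v3))) = True
    ((¬v4 ∧ v2) → v1) ∧ (v0 → v2) = True
      (¬v4 ∧ v2) → v1 = True
        ¬v4 ∧ v2 = True
          ¬v4 = True
      v0 → v2 = True
    ((¬v4 ∧ ¬v2) ∨ ¬v3) ↔ (¬v3 ↔ (v0 ∧ ¬v3)) = True
      (¬v4 ∧ ¬v2) ∨ ¬v3 = True
        ¬v4 ∧ ¬v2 = False
          ¬v4 = True
          ¬v2 = False
        ¬v3 = True
      ¬v3 ↔ (v0 ∧ ¬v3) = True
        ¬v3 = True
        v0 ∧ ¬v3 = True
          ¬v3 = True
Both conjuncts True, so the formula holds.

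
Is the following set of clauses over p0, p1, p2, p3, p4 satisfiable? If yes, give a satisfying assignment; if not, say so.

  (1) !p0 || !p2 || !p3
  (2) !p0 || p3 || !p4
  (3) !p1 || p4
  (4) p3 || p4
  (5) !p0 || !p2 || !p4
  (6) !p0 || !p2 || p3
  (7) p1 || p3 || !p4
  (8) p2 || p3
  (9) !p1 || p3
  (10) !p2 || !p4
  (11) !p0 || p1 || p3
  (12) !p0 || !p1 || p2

p0 = False, p1 = False, p2 = False, p3 = True, p4 = False

Set p0 = False.
Set p1 = False.
Set p2 = False.
  then (p2 || p3) forces p3 = True.
Set p4 = False.
All clauses satisfied.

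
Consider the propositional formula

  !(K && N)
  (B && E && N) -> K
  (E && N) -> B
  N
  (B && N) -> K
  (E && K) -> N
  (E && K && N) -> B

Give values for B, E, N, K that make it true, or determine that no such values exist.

Unit clause (N) forces N = True.
In (!K || !N) only !K is left, so K = False.
In (!B || K || !N) only !B is left, so B = False.
In (B || !E || !N) only !E is left, so E = False.
Check each clause:
  (N): N holds.
  (!E || !K || N): !E holds.
  (B || !E || !N): !E holds.
  (!B || K || !N): !B holds.
  (!K || !N): !K holds.
  (B || !E || !K || !N): !E holds.
  (!B || !E || K || !N): !B holds.
All clauses satisfied.

B = False, E = False, N = True, K = False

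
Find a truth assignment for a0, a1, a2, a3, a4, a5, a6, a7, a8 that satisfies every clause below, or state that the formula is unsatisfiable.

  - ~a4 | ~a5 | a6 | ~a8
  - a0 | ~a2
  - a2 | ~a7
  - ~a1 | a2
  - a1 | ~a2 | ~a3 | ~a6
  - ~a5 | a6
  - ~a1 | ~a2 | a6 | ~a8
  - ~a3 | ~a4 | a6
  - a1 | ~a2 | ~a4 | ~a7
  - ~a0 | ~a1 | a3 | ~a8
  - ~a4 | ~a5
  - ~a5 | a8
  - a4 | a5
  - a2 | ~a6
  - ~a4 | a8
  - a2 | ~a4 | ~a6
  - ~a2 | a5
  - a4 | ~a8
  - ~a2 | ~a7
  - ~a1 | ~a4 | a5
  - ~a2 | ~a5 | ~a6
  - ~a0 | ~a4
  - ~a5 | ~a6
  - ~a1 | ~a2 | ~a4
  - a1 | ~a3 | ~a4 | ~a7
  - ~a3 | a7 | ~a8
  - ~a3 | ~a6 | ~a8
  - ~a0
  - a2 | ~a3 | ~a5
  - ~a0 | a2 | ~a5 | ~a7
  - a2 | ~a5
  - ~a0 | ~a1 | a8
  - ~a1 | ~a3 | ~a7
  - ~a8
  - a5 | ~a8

UNSATISFIABLE

Case a8 = True:
  Clause (~a8) is falsified — contradiction.
Case a8 = False:
  (~a5 | a8) forces a5 = False.
  (a4 | a5) forces a4 = True.
  Clause (~a4 | a8) is falsified — contradiction.
Both cases fail, so the formula is unsatisfiable.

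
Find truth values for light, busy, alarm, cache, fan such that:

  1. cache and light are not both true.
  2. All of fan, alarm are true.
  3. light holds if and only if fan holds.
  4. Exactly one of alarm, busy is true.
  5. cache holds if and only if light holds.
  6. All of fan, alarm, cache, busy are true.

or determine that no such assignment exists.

Case cache = True:
  (1) with cache=T forces light = False.
  Constraint (5) is violated (cache=T, light=F) — contradiction.
Case cache = False:
  Constraint (6) is violated (cache=F) — contradiction.
Both cases fail — unsatisfiable.

UNSATISFIABLE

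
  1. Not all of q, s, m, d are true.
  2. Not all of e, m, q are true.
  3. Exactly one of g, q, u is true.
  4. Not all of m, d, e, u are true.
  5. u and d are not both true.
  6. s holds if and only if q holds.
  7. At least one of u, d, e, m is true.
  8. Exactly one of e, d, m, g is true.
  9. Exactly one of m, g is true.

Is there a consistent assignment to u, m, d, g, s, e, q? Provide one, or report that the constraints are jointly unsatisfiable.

u = True; m = True; d = False; g = False; s = False; e = False; q = False

  (1) {q, s, m, d}: 1/4 true — not all ✓
  (2) {e, m, q}: 1/3 true — not all ✓
  (3) {g, q, u}: 1 true — exactly one ✓
  (4) {m, d, e, u}: 2/4 true — not all ✓
  (5) u=T, d=F — not both ✓
  (6) s=F, q=F — same ✓
  (7) {u, d, e, m}: 2 true — at least one ✓
  (8) {e, d, m, g}: 1 true — exactly one ✓
  (9) {m, g}: 1 true — exactly one ✓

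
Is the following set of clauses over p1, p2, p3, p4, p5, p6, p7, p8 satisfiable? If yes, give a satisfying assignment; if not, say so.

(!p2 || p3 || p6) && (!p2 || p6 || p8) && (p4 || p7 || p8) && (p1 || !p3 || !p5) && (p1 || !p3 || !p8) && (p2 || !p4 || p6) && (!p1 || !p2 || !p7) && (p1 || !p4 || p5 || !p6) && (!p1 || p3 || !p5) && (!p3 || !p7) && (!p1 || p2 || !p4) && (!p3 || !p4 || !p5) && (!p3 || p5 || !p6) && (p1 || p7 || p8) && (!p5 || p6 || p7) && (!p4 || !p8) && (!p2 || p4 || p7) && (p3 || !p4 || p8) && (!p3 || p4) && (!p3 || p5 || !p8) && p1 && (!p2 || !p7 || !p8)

p1 = True, p2 = False, p3 = False, p4 = False, p5 = False, p6 = True, p7 = False, p8 = True

Unit clause (p1) forces p1 = True.
Set p2 = False.
  then (!p1 || p2 || !p4) forces p4 = False.
  then (!p3 || p4) forces p3 = False.
  then (!p1 || p3 || !p5) forces p5 = False.
Set p6 = True.
Set p7 = False.
  then (p4 || p7 || p8) forces p8 = True.
All clauses satisfied.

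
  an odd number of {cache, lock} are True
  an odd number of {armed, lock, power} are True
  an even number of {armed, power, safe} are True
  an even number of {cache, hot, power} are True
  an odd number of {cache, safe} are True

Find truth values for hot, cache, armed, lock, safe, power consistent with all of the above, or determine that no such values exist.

The formula is unsatisfiable.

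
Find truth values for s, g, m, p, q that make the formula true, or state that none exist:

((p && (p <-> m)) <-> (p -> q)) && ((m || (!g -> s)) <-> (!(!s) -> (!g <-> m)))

s: False, g: False, m: True, p: True, q: True

  (p && (p <-> m)) <-> (p -> q) = True
    p && (p <-> m) = True
      p <-> m = True
    p -> q = True
  (m || (!g -> s)) <-> (!(!s) -> (!g <-> m)) = True
    m || (!g -> s) = True
      !g -> s = False
        !g = True
    !(!s) -> (!g <-> m) = True
      !(!s) = False
        !s = True
      !g <-> m = True
        !g = True
Both conjuncts True, so the formula holds.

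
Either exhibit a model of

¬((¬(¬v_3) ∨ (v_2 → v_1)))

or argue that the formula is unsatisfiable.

v_1 = False, v_2 = True, v_3 = False

  ¬((¬(¬v_3) ∨ (v_2 → v_1))) = True
    ¬(¬v_3) ∨ (v_2 → v_1) = False
      ¬(¬v_3) = False
        ¬v_3 = True
      v_2 → v_1 = False
The formula evaluates to True.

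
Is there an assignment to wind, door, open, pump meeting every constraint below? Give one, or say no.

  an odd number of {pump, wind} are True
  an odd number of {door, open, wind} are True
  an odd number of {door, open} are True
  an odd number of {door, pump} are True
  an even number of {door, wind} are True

wind = False; door = False; open = True; pump = True

{pump, wind}: 1 true → odd ✓
{door, open, wind}: 1 true → odd ✓
{door, open}: 1 true → odd ✓
{door, pump}: 1 true → odd ✓
{door, wind}: 0 true → even ✓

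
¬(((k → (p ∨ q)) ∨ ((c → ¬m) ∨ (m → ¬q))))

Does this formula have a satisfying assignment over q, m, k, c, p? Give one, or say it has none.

No satisfying assignment exists.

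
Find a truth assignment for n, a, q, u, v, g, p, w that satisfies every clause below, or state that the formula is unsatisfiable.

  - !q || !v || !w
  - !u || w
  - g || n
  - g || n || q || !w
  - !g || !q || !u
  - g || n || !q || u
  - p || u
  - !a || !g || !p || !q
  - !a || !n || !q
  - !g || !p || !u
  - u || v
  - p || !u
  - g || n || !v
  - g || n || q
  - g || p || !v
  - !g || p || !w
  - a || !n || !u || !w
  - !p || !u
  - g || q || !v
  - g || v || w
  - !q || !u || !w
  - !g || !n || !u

Set n = True.
Set a = True.
  then (!a || !n || !q) forces q = False.
Try u = True:
  (!u || w) forces w = True.
  (p || !u) forces p = True.
  clause (!p || !u) is falsified — backtrack.
So u = False.
  then (p || u) forces p = True.
  then (u || v) forces v = True.
  then (g || q || !v) forces g = True.
Set w = True.
All clauses satisfied.

n: True, a: True, q: False, u: False, v: True, g: True, p: True, w: True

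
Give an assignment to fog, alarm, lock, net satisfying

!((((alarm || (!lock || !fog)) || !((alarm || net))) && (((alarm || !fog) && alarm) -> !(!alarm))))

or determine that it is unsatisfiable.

fog: True, alarm: False, lock: True, net: True

  !((((alarm || (!lock || !fog)) || !((alarm || net))) && (((alarm || !fog) && alarm) -> !(!alarm)))) = True
    ((alarm || (!lock || !fog)) || !((alarm || net))) && (((alarm || !fog) && alarm) -> !(!alarm)) = False
      (alarm || (!lock || !fog)) || !((alarm || net)) = False
        alarm || (!lock || !fog) = False
          !lock || !fog = False
            !lock = False
            !fog = False
        !((alarm || net)) = False
          alarm || net = True
      ((alarm || !fog) && alarm) -> !(!alarm) = True
        (alarm || !fog) && alarm = False
          alarm || !fog = False
            !fog = False
        !(!alarm) = False
          !alarm = True
The formula evaluates to True.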